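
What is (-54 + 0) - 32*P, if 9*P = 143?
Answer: -5062/9 ≈ -562.44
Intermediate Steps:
P = 143/9 (P = (⅑)*143 = 143/9 ≈ 15.889)
(-54 + 0) - 32*P = (-54 + 0) - 32*143/9 = -54 - 4576/9 = -5062/9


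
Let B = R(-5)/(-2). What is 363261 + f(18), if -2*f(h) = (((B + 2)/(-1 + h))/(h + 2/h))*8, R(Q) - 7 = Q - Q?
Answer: 1006596285/2771 ≈ 3.6326e+5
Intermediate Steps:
R(Q) = 7 (R(Q) = 7 + (Q - Q) = 7 + 0 = 7)
B = -7/2 (B = 7/(-2) = 7*(-½) = -7/2 ≈ -3.5000)
f(h) = 6/((-1 + h)*(h + 2/h)) (f(h) = -((-7/2 + 2)/(-1 + h))/(h + 2/h)*8/2 = -(-3/(2*(-1 + h)))/(h + 2/h)*8/2 = -(-3/(2*(-1 + h)*(h + 2/h)))*8/2 = -(-6)/((-1 + h)*(h + 2/h)) = 6/((-1 + h)*(h + 2/h)))
363261 + f(18) = 363261 + 6*18/(-2 + 18³ - 1*18² + 2*18) = 363261 + 6*18/(-2 + 5832 - 1*324 + 36) = 363261 + 6*18/(-2 + 5832 - 324 + 36) = 363261 + 6*18/5542 = 363261 + 6*18*(1/5542) = 363261 + 54/2771 = 1006596285/2771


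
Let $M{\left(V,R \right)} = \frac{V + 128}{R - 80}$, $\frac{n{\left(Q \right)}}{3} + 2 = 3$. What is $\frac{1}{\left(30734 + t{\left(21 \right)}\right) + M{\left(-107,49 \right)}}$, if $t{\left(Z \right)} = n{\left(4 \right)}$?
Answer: $\frac{31}{952826} \approx 3.2535 \cdot 10^{-5}$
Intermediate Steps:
$n{\left(Q \right)} = 3$ ($n{\left(Q \right)} = -6 + 3 \cdot 3 = -6 + 9 = 3$)
$t{\left(Z \right)} = 3$
$M{\left(V,R \right)} = \frac{128 + V}{-80 + R}$
$\frac{1}{\left(30734 + t{\left(21 \right)}\right) + M{\left(-107,49 \right)}} = \frac{1}{\left(30734 + 3\right) + \frac{128 - 107}{-80 + 49}} = \frac{1}{30737 + \frac{1}{-31} \cdot 21} = \frac{1}{30737 - \frac{21}{31}} = \frac{1}{\frac{952826}{31}} = \frac{31}{952826}$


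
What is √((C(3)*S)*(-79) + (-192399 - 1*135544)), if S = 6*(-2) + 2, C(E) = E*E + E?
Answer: I*√318463 ≈ 564.33*I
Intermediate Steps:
C(E) = E + E² (C(E) = E² + E = E + E²)
S = -10 (S = -12 + 2 = -10)
√((C(3)*S)*(-79) + (-192399 - 1*135544)) = √(((3*(1 + 3))*(-10))*(-79) + (-192399 - 1*135544)) = √(((3*4)*(-10))*(-79) + (-192399 - 135544)) = √((12*(-10))*(-79) - 327943) = √(-120*(-79) - 327943) = √(9480 - 327943) = √(-318463) = I*√318463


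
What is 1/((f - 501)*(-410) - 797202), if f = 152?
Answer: -1/654112 ≈ -1.5288e-6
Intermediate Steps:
1/((f - 501)*(-410) - 797202) = 1/((152 - 501)*(-410) - 797202) = 1/(-349*(-410) - 797202) = 1/(143090 - 797202) = 1/(-654112) = -1/654112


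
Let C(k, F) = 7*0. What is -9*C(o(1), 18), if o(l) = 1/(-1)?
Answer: 0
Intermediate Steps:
o(l) = -1
C(k, F) = 0
-9*C(o(1), 18) = -9*0 = 0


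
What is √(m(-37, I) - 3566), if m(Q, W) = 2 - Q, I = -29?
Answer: I*√3527 ≈ 59.389*I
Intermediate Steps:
√(m(-37, I) - 3566) = √((2 - 1*(-37)) - 3566) = √((2 + 37) - 3566) = √(39 - 3566) = √(-3527) = I*√3527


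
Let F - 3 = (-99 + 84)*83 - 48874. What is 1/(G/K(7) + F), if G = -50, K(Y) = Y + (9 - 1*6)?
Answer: -1/50121 ≈ -1.9952e-5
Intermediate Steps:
K(Y) = 3 + Y (K(Y) = Y + (9 - 6) = Y + 3 = 3 + Y)
F = -50116 (F = 3 + ((-99 + 84)*83 - 48874) = 3 + (-15*83 - 48874) = 3 + (-1245 - 48874) = 3 - 50119 = -50116)
1/(G/K(7) + F) = 1/(-50/(3 + 7) - 50116) = 1/(-50/10 - 50116) = 1/((⅒)*(-50) - 50116) = 1/(-5 - 50116) = 1/(-50121) = -1/50121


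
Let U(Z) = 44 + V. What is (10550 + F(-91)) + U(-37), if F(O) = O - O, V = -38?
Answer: 10556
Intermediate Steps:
U(Z) = 6 (U(Z) = 44 - 38 = 6)
F(O) = 0
(10550 + F(-91)) + U(-37) = (10550 + 0) + 6 = 10550 + 6 = 10556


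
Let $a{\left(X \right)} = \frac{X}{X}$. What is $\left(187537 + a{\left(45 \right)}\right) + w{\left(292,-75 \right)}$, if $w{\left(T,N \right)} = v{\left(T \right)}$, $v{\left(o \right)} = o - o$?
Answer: $187538$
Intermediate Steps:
$v{\left(o \right)} = 0$
$w{\left(T,N \right)} = 0$
$a{\left(X \right)} = 1$
$\left(187537 + a{\left(45 \right)}\right) + w{\left(292,-75 \right)} = \left(187537 + 1\right) + 0 = 187538 + 0 = 187538$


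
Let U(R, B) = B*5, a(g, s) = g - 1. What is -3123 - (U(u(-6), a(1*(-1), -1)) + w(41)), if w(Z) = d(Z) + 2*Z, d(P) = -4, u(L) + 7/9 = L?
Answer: -3191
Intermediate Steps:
a(g, s) = -1 + g
u(L) = -7/9 + L
U(R, B) = 5*B
w(Z) = -4 + 2*Z
-3123 - (U(u(-6), a(1*(-1), -1)) + w(41)) = -3123 - (5*(-1 + 1*(-1)) + (-4 + 2*41)) = -3123 - (5*(-1 - 1) + (-4 + 82)) = -3123 - (5*(-2) + 78) = -3123 - (-10 + 78) = -3123 - 1*68 = -3123 - 68 = -3191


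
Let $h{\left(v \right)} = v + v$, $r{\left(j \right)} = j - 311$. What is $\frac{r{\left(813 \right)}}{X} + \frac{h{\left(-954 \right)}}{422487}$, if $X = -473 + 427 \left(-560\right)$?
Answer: $- \frac{74359102}{11247214199} \approx -0.0066113$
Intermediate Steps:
$r{\left(j \right)} = -311 + j$
$X = -239593$ ($X = -473 - 239120 = -239593$)
$h{\left(v \right)} = 2 v$
$\frac{r{\left(813 \right)}}{X} + \frac{h{\left(-954 \right)}}{422487} = \frac{-311 + 813}{-239593} + \frac{2 \left(-954\right)}{422487} = 502 \left(- \frac{1}{239593}\right) - \frac{212}{46943} = - \frac{502}{239593} - \frac{212}{46943} = - \frac{74359102}{11247214199}$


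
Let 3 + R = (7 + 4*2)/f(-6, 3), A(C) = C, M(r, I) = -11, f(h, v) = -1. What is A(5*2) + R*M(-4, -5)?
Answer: 208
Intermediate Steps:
R = -18 (R = -3 + (7 + 4*2)/(-1) = -3 + (7 + 8)*(-1) = -3 + 15*(-1) = -3 - 15 = -18)
A(5*2) + R*M(-4, -5) = 5*2 - 18*(-11) = 10 + 198 = 208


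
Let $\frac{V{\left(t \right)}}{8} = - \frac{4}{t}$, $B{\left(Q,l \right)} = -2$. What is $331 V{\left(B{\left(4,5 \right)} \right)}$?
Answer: $5296$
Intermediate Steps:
$V{\left(t \right)} = - \frac{32}{t}$ ($V{\left(t \right)} = 8 \left(- \frac{4}{t}\right) = - \frac{32}{t}$)
$331 V{\left(B{\left(4,5 \right)} \right)} = 331 \left(- \frac{32}{-2}\right) = 331 \left(\left(-32\right) \left(- \frac{1}{2}\right)\right) = 331 \cdot 16 = 5296$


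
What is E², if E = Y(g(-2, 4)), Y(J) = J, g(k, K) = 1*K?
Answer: 16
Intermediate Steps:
g(k, K) = K
E = 4
E² = 4² = 16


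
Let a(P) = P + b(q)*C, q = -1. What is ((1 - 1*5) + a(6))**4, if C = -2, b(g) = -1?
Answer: 256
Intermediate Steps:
a(P) = 2 + P (a(P) = P - 1*(-2) = P + 2 = 2 + P)
((1 - 1*5) + a(6))**4 = ((1 - 1*5) + (2 + 6))**4 = ((1 - 5) + 8)**4 = (-4 + 8)**4 = 4**4 = 256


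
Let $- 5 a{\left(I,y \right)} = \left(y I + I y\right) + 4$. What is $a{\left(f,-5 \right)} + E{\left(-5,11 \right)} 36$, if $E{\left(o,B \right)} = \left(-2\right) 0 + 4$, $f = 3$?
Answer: $\frac{746}{5} \approx 149.2$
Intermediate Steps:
$E{\left(o,B \right)} = 4$ ($E{\left(o,B \right)} = 0 + 4 = 4$)
$a{\left(I,y \right)} = - \frac{4}{5} - \frac{2 I y}{5}$ ($a{\left(I,y \right)} = - \frac{\left(y I + I y\right) + 4}{5} = - \frac{\left(I y + I y\right) + 4}{5} = - \frac{2 I y + 4}{5} = - \frac{4 + 2 I y}{5} = - \frac{4}{5} - \frac{2 I y}{5}$)
$a{\left(f,-5 \right)} + E{\left(-5,11 \right)} 36 = \left(- \frac{4}{5} - \frac{6}{5} \left(-5\right)\right) + 4 \cdot 36 = \left(- \frac{4}{5} + 6\right) + 144 = \frac{26}{5} + 144 = \frac{746}{5}$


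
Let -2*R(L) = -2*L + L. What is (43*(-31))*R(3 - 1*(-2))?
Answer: -6665/2 ≈ -3332.5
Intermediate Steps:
R(L) = L/2 (R(L) = -(-2*L + L)/2 = -(-1)*L/2 = L/2)
(43*(-31))*R(3 - 1*(-2)) = (43*(-31))*((3 - 1*(-2))/2) = -1333*(3 + 2)/2 = -1333*5/2 = -6665/2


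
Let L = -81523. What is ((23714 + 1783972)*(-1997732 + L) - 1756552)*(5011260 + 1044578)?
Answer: -22761726509889493916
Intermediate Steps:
((23714 + 1783972)*(-1997732 + L) - 1756552)*(5011260 + 1044578) = ((23714 + 1783972)*(-1997732 - 81523) - 1756552)*(5011260 + 1044578) = (1807686*(-2079255) - 1756552)*6055838 = (-3758640153930 - 1756552)*6055838 = -3758641910482*6055838 = -22761726509889493916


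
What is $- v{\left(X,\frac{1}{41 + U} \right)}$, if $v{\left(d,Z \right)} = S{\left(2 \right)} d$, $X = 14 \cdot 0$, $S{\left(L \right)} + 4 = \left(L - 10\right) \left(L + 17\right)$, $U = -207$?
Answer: $0$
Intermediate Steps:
$S{\left(L \right)} = -4 + \left(-10 + L\right) \left(17 + L\right)$ ($S{\left(L \right)} = -4 + \left(L - 10\right) \left(L + 17\right) = -4 + \left(-10 + L\right) \left(17 + L\right)$)
$X = 0$
$v{\left(d,Z \right)} = - 156 d$ ($v{\left(d,Z \right)} = \left(-174 + 2^{2} + 7 \cdot 2\right) d = \left(-174 + 4 + 14\right) d = - 156 d$)
$- v{\left(X,\frac{1}{41 + U} \right)} = - \left(-156\right) 0 = \left(-1\right) 0 = 0$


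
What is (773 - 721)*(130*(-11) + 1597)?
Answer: 8684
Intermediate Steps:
(773 - 721)*(130*(-11) + 1597) = 52*(-1430 + 1597) = 52*167 = 8684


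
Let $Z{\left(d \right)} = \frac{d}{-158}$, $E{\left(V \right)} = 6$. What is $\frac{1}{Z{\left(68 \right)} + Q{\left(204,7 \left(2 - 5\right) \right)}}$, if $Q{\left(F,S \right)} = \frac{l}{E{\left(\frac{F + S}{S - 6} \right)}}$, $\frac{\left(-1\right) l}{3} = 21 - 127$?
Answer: $\frac{79}{4153} \approx 0.019022$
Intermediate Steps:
$l = 318$ ($l = - 3 \left(21 - 127\right) = \left(-3\right) \left(-106\right) = 318$)
$Z{\left(d \right)} = - \frac{d}{158}$ ($Z{\left(d \right)} = d \left(- \frac{1}{158}\right) = - \frac{d}{158}$)
$Q{\left(F,S \right)} = 53$ ($Q{\left(F,S \right)} = \frac{318}{6} = 318 \cdot \frac{1}{6} = 53$)
$\frac{1}{Z{\left(68 \right)} + Q{\left(204,7 \left(2 - 5\right) \right)}} = \frac{1}{\left(- \frac{1}{158}\right) 68 + 53} = \frac{1}{- \frac{34}{79} + 53} = \frac{1}{\frac{4153}{79}} = \frac{79}{4153}$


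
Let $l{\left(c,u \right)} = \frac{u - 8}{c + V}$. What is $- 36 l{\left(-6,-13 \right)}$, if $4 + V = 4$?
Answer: $-126$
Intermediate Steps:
$V = 0$ ($V = -4 + 4 = 0$)
$l{\left(c,u \right)} = \frac{-8 + u}{c}$ ($l{\left(c,u \right)} = \frac{u - 8}{c + 0} = \frac{-8 + u}{c}$)
$- 36 l{\left(-6,-13 \right)} = - 36 \frac{-8 - 13}{-6} = - 36 \left(\left(- \frac{1}{6}\right) \left(-21\right)\right) = \left(-36\right) \frac{7}{2} = -126$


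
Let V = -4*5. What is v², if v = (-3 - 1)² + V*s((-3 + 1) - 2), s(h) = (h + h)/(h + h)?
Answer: 16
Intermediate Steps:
s(h) = 1 (s(h) = (2*h)/((2*h)) = (2*h)*(1/(2*h)) = 1)
V = -20
v = -4 (v = (-3 - 1)² - 20*1 = (-4)² - 20 = 16 - 20 = -4)
v² = (-4)² = 16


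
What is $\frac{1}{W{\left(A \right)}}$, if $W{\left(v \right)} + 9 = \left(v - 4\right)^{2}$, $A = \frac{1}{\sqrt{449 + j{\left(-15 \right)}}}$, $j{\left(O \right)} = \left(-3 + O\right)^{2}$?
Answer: $\frac{1045869}{7310068} + \frac{773 \sqrt{773}}{3655034} \approx 0.14895$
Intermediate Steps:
$A = \frac{\sqrt{773}}{773}$ ($A = \frac{1}{\sqrt{449 + \left(-3 - 15\right)^{2}}} = \frac{1}{\sqrt{449 + \left(-18\right)^{2}}} = \frac{1}{\sqrt{449 + 324}} = \frac{1}{\sqrt{773}} = \frac{\sqrt{773}}{773} \approx 0.035967$)
$W{\left(v \right)} = -9 + \left(-4 + v\right)^{2}$ ($W{\left(v \right)} = -9 + \left(v - 4\right)^{2} = -9 + \left(-4 + v\right)^{2}$)
$\frac{1}{W{\left(A \right)}} = \frac{1}{-9 + \left(-4 + \frac{\sqrt{773}}{773}\right)^{2}}$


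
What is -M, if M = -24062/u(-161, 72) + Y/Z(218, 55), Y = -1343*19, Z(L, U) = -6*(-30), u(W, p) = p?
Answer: 21418/45 ≈ 475.96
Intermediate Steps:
Z(L, U) = 180
Y = -25517
M = -21418/45 (M = -24062/72 - 25517/180 = -24062*1/72 - 25517*1/180 = -12031/36 - 25517/180 = -21418/45 ≈ -475.96)
-M = -1*(-21418/45) = 21418/45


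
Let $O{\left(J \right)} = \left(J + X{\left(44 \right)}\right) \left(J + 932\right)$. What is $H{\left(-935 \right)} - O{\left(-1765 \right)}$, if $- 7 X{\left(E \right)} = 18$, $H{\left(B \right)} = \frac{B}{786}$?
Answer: $- \frac{1157297117}{786} \approx -1.4724 \cdot 10^{6}$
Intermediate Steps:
$H{\left(B \right)} = \frac{B}{786}$ ($H{\left(B \right)} = B \frac{1}{786} = \frac{B}{786}$)
$X{\left(E \right)} = - \frac{18}{7}$ ($X{\left(E \right)} = \left(- \frac{1}{7}\right) 18 = - \frac{18}{7}$)
$O{\left(J \right)} = \left(932 + J\right) \left(- \frac{18}{7} + J\right)$ ($O{\left(J \right)} = \left(J - \frac{18}{7}\right) \left(J + 932\right) = \left(- \frac{18}{7} + J\right) \left(932 + J\right) = \left(932 + J\right) \left(- \frac{18}{7} + J\right)$)
$H{\left(-935 \right)} - O{\left(-1765 \right)} = \frac{1}{786} \left(-935\right) - \left(- \frac{16776}{7} + \left(-1765\right)^{2} + \frac{6506}{7} \left(-1765\right)\right) = - \frac{935}{786} - \left(- \frac{16776}{7} + 3115225 - \frac{11483090}{7}\right) = - \frac{935}{786} - 1472387 = - \frac{1157297117}{786}$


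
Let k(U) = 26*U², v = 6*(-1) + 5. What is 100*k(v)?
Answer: 2600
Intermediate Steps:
v = -1 (v = -6 + 5 = -1)
100*k(v) = 100*(26*(-1)²) = 100*(26*1) = 100*26 = 2600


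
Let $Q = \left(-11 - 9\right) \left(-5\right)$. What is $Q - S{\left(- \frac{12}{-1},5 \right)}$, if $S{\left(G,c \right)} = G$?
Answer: $88$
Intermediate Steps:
$Q = 100$ ($Q = \left(-20\right) \left(-5\right) = 100$)
$Q - S{\left(- \frac{12}{-1},5 \right)} = 100 - - \frac{12}{-1} = 100 - \left(-12\right) \left(-1\right) = 100 - 12 = 88$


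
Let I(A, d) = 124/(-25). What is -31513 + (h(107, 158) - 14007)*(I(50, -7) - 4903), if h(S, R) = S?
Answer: 68189131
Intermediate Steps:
I(A, d) = -124/25 (I(A, d) = 124*(-1/25) = -124/25)
-31513 + (h(107, 158) - 14007)*(I(50, -7) - 4903) = -31513 + (107 - 14007)*(-124/25 - 4903) = -31513 - 13900*(-122699/25) = -31513 + 68220644 = 68189131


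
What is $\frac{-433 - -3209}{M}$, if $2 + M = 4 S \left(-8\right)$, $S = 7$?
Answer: $- \frac{1388}{113} \approx -12.283$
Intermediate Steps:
$M = -226$ ($M = -2 + 4 \cdot 7 \left(-8\right) = -2 + 28 \left(-8\right) = -2 - 224 = -226$)
$\frac{-433 - -3209}{M} = \frac{-433 - -3209}{-226} = \left(-433 + 3209\right) \left(- \frac{1}{226}\right) = 2776 \left(- \frac{1}{226}\right) = - \frac{1388}{113}$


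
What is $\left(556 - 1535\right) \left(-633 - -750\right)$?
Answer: $-114543$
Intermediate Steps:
$\left(556 - 1535\right) \left(-633 - -750\right) = - 979 \left(-633 + 750\right) = \left(-979\right) 117 = -114543$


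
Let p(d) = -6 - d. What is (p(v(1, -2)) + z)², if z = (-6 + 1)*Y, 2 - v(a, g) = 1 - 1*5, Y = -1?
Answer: 49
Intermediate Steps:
v(a, g) = 6 (v(a, g) = 2 - (1 - 1*5) = 2 - (1 - 5) = 2 - 1*(-4) = 2 + 4 = 6)
z = 5 (z = (-6 + 1)*(-1) = -5*(-1) = 5)
(p(v(1, -2)) + z)² = ((-6 - 1*6) + 5)² = ((-6 - 6) + 5)² = (-12 + 5)² = (-7)² = 49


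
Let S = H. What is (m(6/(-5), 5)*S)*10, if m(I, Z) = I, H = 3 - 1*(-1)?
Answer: -48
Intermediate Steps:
H = 4 (H = 3 + 1 = 4)
S = 4
(m(6/(-5), 5)*S)*10 = ((6/(-5))*4)*10 = ((6*(-1/5))*4)*10 = -6/5*4*10 = -24/5*10 = -48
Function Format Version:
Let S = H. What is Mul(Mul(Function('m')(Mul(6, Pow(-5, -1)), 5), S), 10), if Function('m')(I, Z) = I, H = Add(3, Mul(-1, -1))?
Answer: -48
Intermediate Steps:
H = 4 (H = Add(3, 1) = 4)
S = 4
Mul(Mul(Function('m')(Mul(6, Pow(-5, -1)), 5), S), 10) = Mul(Mul(Mul(6, Pow(-5, -1)), 4), 10) = Mul(Mul(Mul(6, Rational(-1, 5)), 4), 10) = Mul(Mul(Rational(-6, 5), 4), 10) = Mul(Rational(-24, 5), 10) = -48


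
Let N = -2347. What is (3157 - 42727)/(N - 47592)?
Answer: 39570/49939 ≈ 0.79237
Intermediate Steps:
(3157 - 42727)/(N - 47592) = (3157 - 42727)/(-2347 - 47592) = -39570/(-49939) = -39570*(-1/49939) = 39570/49939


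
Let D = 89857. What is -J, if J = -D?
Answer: 89857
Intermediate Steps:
J = -89857 (J = -1*89857 = -89857)
-J = -1*(-89857) = 89857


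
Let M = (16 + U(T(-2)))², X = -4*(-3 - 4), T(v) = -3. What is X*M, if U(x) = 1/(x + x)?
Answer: 63175/9 ≈ 7019.4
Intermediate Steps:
X = 28 (X = -4*(-7) = 28)
U(x) = 1/(2*x)
M = 9025/36 (M = (16 + (½)/(-3))² = (16 + (½)*(-⅓))² = (16 - ⅙)² = (95/6)² = 9025/36 ≈ 250.69)
X*M = 28*(9025/36) = 63175/9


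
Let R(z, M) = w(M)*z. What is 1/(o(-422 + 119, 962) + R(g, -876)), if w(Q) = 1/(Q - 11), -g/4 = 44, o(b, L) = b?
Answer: -887/268585 ≈ -0.0033025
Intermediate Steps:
g = -176 (g = -4*44 = -176)
w(Q) = 1/(-11 + Q)
R(z, M) = z/(-11 + M)
1/(o(-422 + 119, 962) + R(g, -876)) = 1/((-422 + 119) - 176/(-11 - 876)) = 1/(-303 - 176/(-887)) = 1/(-303 - 176*(-1/887)) = 1/(-303 + 176/887) = 1/(-268585/887) = -887/268585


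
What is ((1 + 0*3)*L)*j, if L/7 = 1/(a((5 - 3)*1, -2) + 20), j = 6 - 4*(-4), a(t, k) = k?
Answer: 77/9 ≈ 8.5556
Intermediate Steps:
j = 22 (j = 6 + 16 = 22)
L = 7/18 (L = 7/(-2 + 20) = 7/18 ≈ 0.38889)
((1 + 0*3)*L)*j = ((1 + 0*3)*(7/18))*22 = ((1 + 0)*(7/18))*22 = (1*(7/18))*22 = (7/18)*22 = 77/9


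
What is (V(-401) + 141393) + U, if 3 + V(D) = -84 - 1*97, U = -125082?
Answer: 16127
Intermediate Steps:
V(D) = -184 (V(D) = -3 + (-84 - 1*97) = -3 + (-84 - 97) = -3 - 181 = -184)
(V(-401) + 141393) + U = (-184 + 141393) - 125082 = 141209 - 125082 = 16127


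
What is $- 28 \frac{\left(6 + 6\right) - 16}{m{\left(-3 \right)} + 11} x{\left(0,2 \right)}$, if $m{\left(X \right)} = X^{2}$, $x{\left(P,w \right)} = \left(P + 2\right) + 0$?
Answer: $\frac{56}{5} \approx 11.2$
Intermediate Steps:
$x{\left(P,w \right)} = 2 + P$ ($x{\left(P,w \right)} = \left(2 + P\right) + 0 = 2 + P$)
$- 28 \frac{\left(6 + 6\right) - 16}{m{\left(-3 \right)} + 11} x{\left(0,2 \right)} = - 28 \frac{\left(6 + 6\right) - 16}{\left(-3\right)^{2} + 11} \left(2 + 0\right) = - 28 \frac{12 - 16}{9 + 11} \cdot 2 = - 28 \left(- \frac{4}{20}\right) 2 = - 28 \left(\left(-4\right) \frac{1}{20}\right) 2 = \left(-28\right) \left(- \frac{1}{5}\right) 2 = \frac{28}{5} \cdot 2 = \frac{56}{5}$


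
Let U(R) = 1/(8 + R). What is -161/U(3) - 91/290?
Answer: -513681/290 ≈ -1771.3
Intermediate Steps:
-161/U(3) - 91/290 = -161/(1/(8 + 3)) - 91/290 = -161/(1/11) - 91*1/290 = -161/1/11 - 91/290 = -161*11 - 91/290 = -1771 - 91/290 = -513681/290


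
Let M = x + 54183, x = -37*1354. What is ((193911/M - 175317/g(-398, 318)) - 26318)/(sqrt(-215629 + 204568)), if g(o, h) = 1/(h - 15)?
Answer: 217106808454*I*sqrt(1229)/15061395 ≈ 5.0534e+5*I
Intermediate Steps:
g(o, h) = 1/(-15 + h)
x = -50098
M = 4085 (M = -50098 + 54183 = 4085)
((193911/M - 175317/g(-398, 318)) - 26318)/(sqrt(-215629 + 204568)) = ((193911/4085 - 175317/(1/(-15 + 318))) - 26318)/(sqrt(-215629 + 204568)) = ((193911*(1/4085) - 175317/(1/303)) - 26318)/(sqrt(-11061)) = ((193911/4085 - 175317/1/303) - 26318)/((3*I*sqrt(1229))) = ((193911/4085 - 175317*303) - 26318)*(-I*sqrt(1229)/3687) = ((193911/4085 - 53121051) - 26318)*(-I*sqrt(1229)/3687) = (-216999299424/4085 - 26318)*(-I*sqrt(1229)/3687) = -(-217106808454)*I*sqrt(1229)/15061395 = 217106808454*I*sqrt(1229)/15061395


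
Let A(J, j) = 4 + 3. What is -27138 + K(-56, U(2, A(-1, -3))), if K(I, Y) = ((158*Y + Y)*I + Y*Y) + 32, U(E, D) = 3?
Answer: -53809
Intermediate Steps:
A(J, j) = 7
K(I, Y) = 32 + Y**2 + 159*I*Y (K(I, Y) = ((159*Y)*I + Y**2) + 32 = (159*I*Y + Y**2) + 32 = (Y**2 + 159*I*Y) + 32 = 32 + Y**2 + 159*I*Y)
-27138 + K(-56, U(2, A(-1, -3))) = -27138 + (32 + 3**2 + 159*(-56)*3) = -27138 + (32 + 9 - 26712) = -27138 - 26671 = -53809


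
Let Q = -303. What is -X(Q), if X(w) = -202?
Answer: 202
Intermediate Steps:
-X(Q) = -1*(-202) = 202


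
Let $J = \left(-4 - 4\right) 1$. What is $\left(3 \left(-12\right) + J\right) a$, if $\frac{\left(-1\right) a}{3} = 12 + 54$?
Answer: $8712$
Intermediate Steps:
$a = -198$ ($a = - 3 \left(12 + 54\right) = \left(-3\right) 66 = -198$)
$J = -8$ ($J = \left(-8\right) 1 = -8$)
$\left(3 \left(-12\right) + J\right) a = \left(3 \left(-12\right) - 8\right) \left(-198\right) = \left(-36 - 8\right) \left(-198\right) = \left(-44\right) \left(-198\right) = 8712$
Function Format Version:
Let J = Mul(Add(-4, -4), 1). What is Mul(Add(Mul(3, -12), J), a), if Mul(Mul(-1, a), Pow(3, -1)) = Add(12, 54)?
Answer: 8712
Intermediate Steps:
a = -198 (a = Mul(-3, Add(12, 54)) = Mul(-3, 66) = -198)
J = -8 (J = Mul(-8, 1) = -8)
Mul(Add(Mul(3, -12), J), a) = Mul(Add(Mul(3, -12), -8), -198) = Mul(Add(-36, -8), -198) = Mul(-44, -198) = 8712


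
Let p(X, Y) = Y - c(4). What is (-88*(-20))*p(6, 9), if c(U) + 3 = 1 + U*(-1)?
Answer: 26400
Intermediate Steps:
c(U) = -2 - U (c(U) = -3 + (1 + U*(-1)) = -3 + (1 - U) = -2 - U)
p(X, Y) = 6 + Y (p(X, Y) = Y - (-2 - 1*4) = Y - (-2 - 4) = Y - 1*(-6) = Y + 6 = 6 + Y)
(-88*(-20))*p(6, 9) = (-88*(-20))*(6 + 9) = 1760*15 = 26400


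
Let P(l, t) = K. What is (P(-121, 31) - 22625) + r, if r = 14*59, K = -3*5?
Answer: -21814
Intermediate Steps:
K = -15
r = 826
P(l, t) = -15
(P(-121, 31) - 22625) + r = (-15 - 22625) + 826 = -22640 + 826 = -21814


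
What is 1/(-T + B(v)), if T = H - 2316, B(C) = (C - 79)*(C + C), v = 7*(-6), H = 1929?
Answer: 1/10551 ≈ 9.4778e-5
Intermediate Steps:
v = -42
B(C) = 2*C*(-79 + C) (B(C) = (-79 + C)*(2*C) = 2*C*(-79 + C))
T = -387 (T = 1929 - 2316 = -387)
1/(-T + B(v)) = 1/(-1*(-387) + 2*(-42)*(-79 - 42)) = 1/(387 + 2*(-42)*(-121)) = 1/(387 + 10164) = 1/10551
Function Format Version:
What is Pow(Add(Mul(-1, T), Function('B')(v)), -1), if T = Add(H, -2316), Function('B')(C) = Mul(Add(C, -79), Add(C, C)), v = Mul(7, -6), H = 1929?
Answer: Rational(1, 10551) ≈ 9.4778e-5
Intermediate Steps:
v = -42
Function('B')(C) = Mul(2, C, Add(-79, C)) (Function('B')(C) = Mul(Add(-79, C), Mul(2, C)) = Mul(2, C, Add(-79, C)))
T = -387 (T = Add(1929, -2316) = -387)
Pow(Add(Mul(-1, T), Function('B')(v)), -1) = Pow(Add(Mul(-1, -387), Mul(2, -42, Add(-79, -42))), -1) = Pow(Add(387, Mul(2, -42, -121)), -1) = Pow(Add(387, 10164), -1) = Pow(10551, -1) = Rational(1, 10551)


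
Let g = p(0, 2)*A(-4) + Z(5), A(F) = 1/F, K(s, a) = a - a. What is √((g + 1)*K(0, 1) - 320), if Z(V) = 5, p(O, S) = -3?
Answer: 8*I*√5 ≈ 17.889*I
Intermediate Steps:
K(s, a) = 0
g = 23/4 (g = -3/(-4) + 5 = -3*(-¼) + 5 = ¾ + 5 = 23/4 ≈ 5.7500)
√((g + 1)*K(0, 1) - 320) = √((23/4 + 1)*0 - 320) = √((27/4)*0 - 320) = √(0 - 320) = √(-320) = 8*I*√5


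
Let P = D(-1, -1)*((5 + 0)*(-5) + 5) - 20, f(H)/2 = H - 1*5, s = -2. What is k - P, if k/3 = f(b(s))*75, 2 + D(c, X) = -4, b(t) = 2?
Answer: -1450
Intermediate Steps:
D(c, X) = -6 (D(c, X) = -2 - 4 = -6)
f(H) = -10 + 2*H (f(H) = 2*(H - 1*5) = 2*(H - 5) = 2*(-5 + H) = -10 + 2*H)
k = -1350 (k = 3*((-10 + 2*2)*75) = 3*((-10 + 4)*75) = 3*(-6*75) = 3*(-450) = -1350)
P = 100 (P = -6*((5 + 0)*(-5) + 5) - 20 = -6*(5*(-5) + 5) - 20 = -6*(-25 + 5) - 20 = -6*(-20) - 20 = 120 - 20 = 100)
k - P = -1350 - 1*100 = -1350 - 100 = -1450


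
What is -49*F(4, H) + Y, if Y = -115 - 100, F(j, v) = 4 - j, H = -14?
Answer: -215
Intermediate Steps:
Y = -215
-49*F(4, H) + Y = -49*(4 - 1*4) - 215 = -49*(4 - 4) - 215 = -49*0 - 215 = 0 - 215 = -215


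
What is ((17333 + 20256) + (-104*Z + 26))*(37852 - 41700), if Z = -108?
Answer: -187963256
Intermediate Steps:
((17333 + 20256) + (-104*Z + 26))*(37852 - 41700) = ((17333 + 20256) + (-104*(-108) + 26))*(37852 - 41700) = (37589 + (11232 + 26))*(-3848) = (37589 + 11258)*(-3848) = 48847*(-3848) = -187963256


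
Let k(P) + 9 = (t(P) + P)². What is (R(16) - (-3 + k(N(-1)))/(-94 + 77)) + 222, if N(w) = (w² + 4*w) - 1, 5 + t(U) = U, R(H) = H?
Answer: 4203/17 ≈ 247.24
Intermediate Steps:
t(U) = -5 + U
N(w) = -1 + w² + 4*w
k(P) = -9 + (-5 + 2*P)² (k(P) = -9 + ((-5 + P) + P)² = -9 + (-5 + 2*P)²)
(R(16) - (-3 + k(N(-1)))/(-94 + 77)) + 222 = (16 - (-3 + (-9 + (-5 + 2*(-1 + (-1)² + 4*(-1)))²))/(-94 + 77)) + 222 = (16 - (-3 + (-9 + (-5 + 2*(-1 + 1 - 4))²))/(-17)) + 222 = (16 - (-3 + (-9 + (-5 + 2*(-4))²))*(-1)/17) + 222 = (16 - (-3 + (-9 + (-5 - 8)²))*(-1)/17) + 222 = (16 - (-3 + (-9 + (-13)²))*(-1)/17) + 222 = (16 - (-3 + (-9 + 169))*(-1)/17) + 222 = (16 - (-3 + 160)*(-1)/17) + 222 = (16 - 157*(-1)/17) + 222 = (16 - 1*(-157/17)) + 222 = (16 + 157/17) + 222 = 429/17 + 222 = 4203/17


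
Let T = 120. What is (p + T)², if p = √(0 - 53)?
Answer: (120 + I*√53)² ≈ 14347.0 + 1747.2*I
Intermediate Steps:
p = I*√53 (p = √(-53) = I*√53 ≈ 7.2801*I)
(p + T)² = (I*√53 + 120)² = (120 + I*√53)²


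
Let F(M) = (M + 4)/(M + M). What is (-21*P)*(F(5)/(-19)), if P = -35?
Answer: -1323/38 ≈ -34.816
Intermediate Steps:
F(M) = (4 + M)/(2*M) (F(M) = (4 + M)/((2*M)) = (4 + M)*(1/(2*M)) = (4 + M)/(2*M))
(-21*P)*(F(5)/(-19)) = (-21*(-35))*(((½)*(4 + 5)/5)/(-19)) = 735*(((½)*(⅕)*9)*(-1/19)) = 735*((9/10)*(-1/19)) = 735*(-9/190) = -1323/38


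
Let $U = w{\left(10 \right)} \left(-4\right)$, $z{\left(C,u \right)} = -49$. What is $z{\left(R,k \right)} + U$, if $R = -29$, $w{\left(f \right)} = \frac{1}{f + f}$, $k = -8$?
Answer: $- \frac{246}{5} \approx -49.2$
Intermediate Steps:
$w{\left(f \right)} = \frac{1}{2 f}$
$U = - \frac{1}{5}$ ($U = \frac{1}{2 \cdot 10} \left(-4\right) = \frac{1}{2} \cdot \frac{1}{10} \left(-4\right) = \frac{1}{20} \left(-4\right) = - \frac{1}{5} \approx -0.2$)
$z{\left(R,k \right)} + U = -49 - \frac{1}{5} = - \frac{246}{5}$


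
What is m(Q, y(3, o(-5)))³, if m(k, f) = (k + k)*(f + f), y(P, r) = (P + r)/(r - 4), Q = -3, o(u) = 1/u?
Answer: 512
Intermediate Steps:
o(u) = 1/u
y(P, r) = (P + r)/(-4 + r)
m(k, f) = 4*f*k (m(k, f) = (2*k)*(2*f) = 4*f*k)
m(Q, y(3, o(-5)))³ = (4*((3 + 1/(-5))/(-4 + 1/(-5)))*(-3))³ = (4*((3 - ⅕)/(-4 - ⅕))*(-3))³ = (4*((14/5)/(-21/5))*(-3))³ = (4*(-5/21*14/5)*(-3))³ = (4*(-⅔)*(-3))³ = 8³ = 512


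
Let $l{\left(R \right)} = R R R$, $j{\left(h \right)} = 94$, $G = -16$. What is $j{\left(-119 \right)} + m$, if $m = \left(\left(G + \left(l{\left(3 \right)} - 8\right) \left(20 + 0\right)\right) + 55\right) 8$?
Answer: $3446$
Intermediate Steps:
$l{\left(R \right)} = R^{3}$ ($l{\left(R \right)} = R^{2} R = R^{3}$)
$m = 3352$ ($m = \left(\left(-16 + \left(3^{3} - 8\right) \left(20 + 0\right)\right) + 55\right) 8 = \left(\left(-16 + \left(27 - 8\right) 20\right) + 55\right) 8 = \left(\left(-16 + 19 \cdot 20\right) + 55\right) 8 = \left(\left(-16 + 380\right) + 55\right) 8 = \left(364 + 55\right) 8 = 419 \cdot 8 = 3352$)
$j{\left(-119 \right)} + m = 94 + 3352 = 3446$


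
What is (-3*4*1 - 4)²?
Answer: 256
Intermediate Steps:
(-3*4*1 - 4)² = (-12*1 - 4)² = (-12 - 4)² = (-16)² = 256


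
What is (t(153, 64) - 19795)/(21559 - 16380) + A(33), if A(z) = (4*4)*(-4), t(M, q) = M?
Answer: -351098/5179 ≈ -67.793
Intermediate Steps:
A(z) = -64 (A(z) = 16*(-4) = -64)
(t(153, 64) - 19795)/(21559 - 16380) + A(33) = (153 - 19795)/(21559 - 16380) - 64 = -19642/5179 - 64 = -351098/5179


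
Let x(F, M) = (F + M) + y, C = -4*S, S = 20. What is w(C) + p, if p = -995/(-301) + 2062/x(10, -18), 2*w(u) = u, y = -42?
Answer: -586456/7525 ≈ -77.934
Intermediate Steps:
C = -80 (C = -4*20 = -80)
w(u) = u/2
x(F, M) = -42 + F + M (x(F, M) = (F + M) - 42 = -42 + F + M)
p = -285456/7525 (p = -995/(-301) + 2062/(-42 + 10 - 18) = -995*(-1/301) + 2062/(-50) = 995/301 + 2062*(-1/50) = 995/301 - 1031/25 = -285456/7525 ≈ -37.934)
w(C) + p = (½)*(-80) - 285456/7525 = -40 - 285456/7525 = -586456/7525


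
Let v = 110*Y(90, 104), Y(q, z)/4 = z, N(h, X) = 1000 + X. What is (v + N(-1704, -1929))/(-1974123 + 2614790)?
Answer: 44831/640667 ≈ 0.069975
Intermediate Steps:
Y(q, z) = 4*z
v = 45760 (v = 110*(4*104) = 110*416 = 45760)
(v + N(-1704, -1929))/(-1974123 + 2614790) = (45760 + (1000 - 1929))/(-1974123 + 2614790) = (45760 - 929)/640667 = 44831*(1/640667) = 44831/640667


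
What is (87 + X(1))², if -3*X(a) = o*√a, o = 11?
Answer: 62500/9 ≈ 6944.4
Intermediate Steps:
X(a) = -11*√a/3
(87 + X(1))² = (87 - 11*√1/3)² = (87 - 11/3*1)² = (87 - 11/3)² = (250/3)² = 62500/9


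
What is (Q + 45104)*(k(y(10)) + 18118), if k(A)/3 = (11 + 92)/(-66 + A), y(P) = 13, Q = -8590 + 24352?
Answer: 58428012370/53 ≈ 1.1024e+9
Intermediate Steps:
Q = 15762
k(A) = 309/(-66 + A) (k(A) = 3*((11 + 92)/(-66 + A)) = 3*(103/(-66 + A)) = 309/(-66 + A))
(Q + 45104)*(k(y(10)) + 18118) = (15762 + 45104)*(309/(-66 + 13) + 18118) = 60866*(309/(-53) + 18118) = 60866*(309*(-1/53) + 18118) = 60866*(-309/53 + 18118) = 60866*(959945/53) = 58428012370/53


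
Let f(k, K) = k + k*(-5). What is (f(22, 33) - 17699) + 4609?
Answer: -13178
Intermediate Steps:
f(k, K) = -4*k (f(k, K) = k - 5*k = -4*k)
(f(22, 33) - 17699) + 4609 = (-4*22 - 17699) + 4609 = (-88 - 17699) + 4609 = -17787 + 4609 = -13178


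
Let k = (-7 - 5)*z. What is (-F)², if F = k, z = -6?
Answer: 5184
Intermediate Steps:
k = 72 (k = (-7 - 5)*(-6) = -12*(-6) = 72)
F = 72
(-F)² = (-1*72)² = (-72)² = 5184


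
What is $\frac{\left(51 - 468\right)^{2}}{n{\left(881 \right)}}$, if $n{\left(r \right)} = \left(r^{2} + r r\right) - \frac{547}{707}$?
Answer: $\frac{40979841}{365830369} \approx 0.11202$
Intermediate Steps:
$n{\left(r \right)} = - \frac{547}{707} + 2 r^{2}$ ($n{\left(r \right)} = \left(r^{2} + r^{2}\right) - \frac{547}{707} = 2 r^{2} - \frac{547}{707} = - \frac{547}{707} + 2 r^{2}$)
$\frac{\left(51 - 468\right)^{2}}{n{\left(881 \right)}} = \frac{\left(51 - 468\right)^{2}}{- \frac{547}{707} + 2 \cdot 881^{2}} = \frac{\left(-417\right)^{2}}{- \frac{547}{707} + 2 \cdot 776161} = \frac{173889}{- \frac{547}{707} + 1552322} = \frac{173889}{\frac{1097491107}{707}} = 173889 \cdot \frac{707}{1097491107} = \frac{40979841}{365830369}$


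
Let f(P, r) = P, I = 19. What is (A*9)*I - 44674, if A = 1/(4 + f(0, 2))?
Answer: -178525/4 ≈ -44631.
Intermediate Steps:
A = ¼ (A = 1/(4 + 0) = 1/4 = ¼ ≈ 0.25000)
(A*9)*I - 44674 = ((¼)*9)*19 - 44674 = (9/4)*19 - 44674 = 171/4 - 44674 = -178525/4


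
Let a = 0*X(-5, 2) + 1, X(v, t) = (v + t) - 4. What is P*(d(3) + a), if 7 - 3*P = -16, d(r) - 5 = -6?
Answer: 0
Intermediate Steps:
d(r) = -1 (d(r) = 5 - 6 = -1)
X(v, t) = -4 + t + v (X(v, t) = (t + v) - 4 = -4 + t + v)
a = 1 (a = 0*(-4 + 2 - 5) + 1 = 0*(-7) + 1 = 0 + 1 = 1)
P = 23/3 (P = 7/3 - 1/3*(-16) = 7/3 + 16/3 = 23/3 ≈ 7.6667)
P*(d(3) + a) = 23*(-1 + 1)/3 = (23/3)*0 = 0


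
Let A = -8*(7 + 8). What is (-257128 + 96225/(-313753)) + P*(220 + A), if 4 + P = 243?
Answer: -73176080909/313753 ≈ -2.3323e+5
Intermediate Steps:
P = 239 (P = -4 + 243 = 239)
A = -120 (A = -8*15 = -120)
(-257128 + 96225/(-313753)) + P*(220 + A) = (-257128 + 96225/(-313753)) + 239*(220 - 120) = (-257128 + 96225*(-1/313753)) + 239*100 = (-257128 - 96225/313753) + 23900 = -80674777609/313753 + 23900 = -73176080909/313753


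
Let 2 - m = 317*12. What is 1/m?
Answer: -1/3802 ≈ -0.00026302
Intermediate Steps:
m = -3802 (m = 2 - 317*12 = 2 - 1*3804 = 2 - 3804 = -3802)
1/m = 1/(-3802) = -1/3802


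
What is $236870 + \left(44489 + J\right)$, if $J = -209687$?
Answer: $71672$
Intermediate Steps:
$236870 + \left(44489 + J\right) = 236870 + \left(44489 - 209687\right) = 236870 - 165198 = 71672$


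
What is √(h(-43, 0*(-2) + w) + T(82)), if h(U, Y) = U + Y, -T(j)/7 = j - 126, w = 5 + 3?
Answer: √273 ≈ 16.523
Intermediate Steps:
w = 8
T(j) = 882 - 7*j (T(j) = -7*(j - 126) = -7*(-126 + j) = 882 - 7*j)
√(h(-43, 0*(-2) + w) + T(82)) = √((-43 + (0*(-2) + 8)) + (882 - 7*82)) = √((-43 + (0 + 8)) + (882 - 574)) = √((-43 + 8) + 308) = √(-35 + 308) = √273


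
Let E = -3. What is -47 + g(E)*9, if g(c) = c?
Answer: -74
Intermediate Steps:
-47 + g(E)*9 = -47 - 3*9 = -47 - 27 = -74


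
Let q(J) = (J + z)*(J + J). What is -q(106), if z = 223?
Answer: -69748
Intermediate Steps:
q(J) = 2*J*(223 + J) (q(J) = (J + 223)*(J + J) = (223 + J)*(2*J) = 2*J*(223 + J))
-q(106) = -2*106*(223 + 106) = -2*106*329 = -1*69748 = -69748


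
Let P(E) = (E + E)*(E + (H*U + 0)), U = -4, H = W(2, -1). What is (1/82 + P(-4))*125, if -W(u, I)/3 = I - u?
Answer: 3280125/82 ≈ 40002.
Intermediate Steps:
W(u, I) = -3*I + 3*u (W(u, I) = -3*(I - u) = -3*I + 3*u)
H = 9 (H = -3*(-1) + 3*2 = 3 + 6 = 9)
P(E) = 2*E*(-36 + E) (P(E) = (E + E)*(E + (9*(-4) + 0)) = (2*E)*(E + (-36 + 0)) = (2*E)*(E - 36) = (2*E)*(-36 + E) = 2*E*(-36 + E))
(1/82 + P(-4))*125 = (1/82 + 2*(-4)*(-36 - 4))*125 = (1/82 + 2*(-4)*(-40))*125 = (1/82 + 320)*125 = (26241/82)*125 = 3280125/82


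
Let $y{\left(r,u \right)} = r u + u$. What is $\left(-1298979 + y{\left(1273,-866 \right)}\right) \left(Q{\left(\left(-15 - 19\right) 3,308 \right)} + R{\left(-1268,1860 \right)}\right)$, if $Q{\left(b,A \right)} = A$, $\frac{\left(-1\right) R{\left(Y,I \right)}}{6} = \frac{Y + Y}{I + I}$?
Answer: $- \frac{116207070362}{155} \approx -7.4972 \cdot 10^{8}$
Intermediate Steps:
$R{\left(Y,I \right)} = - \frac{6 Y}{I}$ ($R{\left(Y,I \right)} = - 6 \frac{Y + Y}{I + I} = - 6 \frac{2 Y}{2 I} = - 6 \cdot 2 Y \frac{1}{2 I} = - 6 \frac{Y}{I} = - \frac{6 Y}{I}$)
$y{\left(r,u \right)} = u + r u$
$\left(-1298979 + y{\left(1273,-866 \right)}\right) \left(Q{\left(\left(-15 - 19\right) 3,308 \right)} + R{\left(-1268,1860 \right)}\right) = \left(-1298979 - 866 \left(1 + 1273\right)\right) \left(308 - - \frac{7608}{1860}\right) = \left(-1298979 - 1103284\right) \left(308 - \left(-7608\right) \frac{1}{1860}\right) = \left(-1298979 - 1103284\right) \left(308 + \frac{634}{155}\right) = \left(-2402263\right) \frac{48374}{155} = - \frac{116207070362}{155}$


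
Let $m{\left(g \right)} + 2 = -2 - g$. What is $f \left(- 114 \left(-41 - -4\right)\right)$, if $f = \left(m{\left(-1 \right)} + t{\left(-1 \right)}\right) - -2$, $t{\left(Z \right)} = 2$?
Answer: $4218$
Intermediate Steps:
$m{\left(g \right)} = -4 - g$ ($m{\left(g \right)} = -2 - \left(2 + g\right) = -4 - g$)
$f = 1$ ($f = \left(\left(-4 - -1\right) + 2\right) - -2 = \left(\left(-4 + 1\right) + 2\right) + \left(-11 + 13\right) = \left(-3 + 2\right) + 2 = -1 + 2 = 1$)
$f \left(- 114 \left(-41 - -4\right)\right) = 1 \left(- 114 \left(-41 - -4\right)\right) = 1 \left(- 114 \left(-41 + \left(-57 + 61\right)\right)\right) = 1 \left(- 114 \left(-41 + 4\right)\right) = 1 \left(\left(-114\right) \left(-37\right)\right) = 1 \cdot 4218 = 4218$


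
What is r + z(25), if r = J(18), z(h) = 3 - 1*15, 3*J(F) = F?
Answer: -6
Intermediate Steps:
J(F) = F/3
z(h) = -12 (z(h) = 3 - 15 = -12)
r = 6 (r = (⅓)*18 = 6)
r + z(25) = 6 - 12 = -6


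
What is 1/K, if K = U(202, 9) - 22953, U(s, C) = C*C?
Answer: -1/22872 ≈ -4.3722e-5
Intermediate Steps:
U(s, C) = C**2
K = -22872 (K = 9**2 - 22953 = 81 - 22953 = -22872)
1/K = 1/(-22872) = -1/22872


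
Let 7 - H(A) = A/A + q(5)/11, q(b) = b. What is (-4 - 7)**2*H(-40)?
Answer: 671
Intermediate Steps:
H(A) = 61/11 (H(A) = 7 - (A/A + 5/11) = 7 - (1 + 5*(1/11)) = 7 - (1 + 5/11) = 7 - 1*16/11 = 7 - 16/11 = 61/11)
(-4 - 7)**2*H(-40) = (-4 - 7)**2*(61/11) = (-11)**2*(61/11) = 121*(61/11) = 671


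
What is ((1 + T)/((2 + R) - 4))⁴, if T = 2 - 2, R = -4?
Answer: 1/1296 ≈ 0.00077160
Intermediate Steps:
T = 0
((1 + T)/((2 + R) - 4))⁴ = ((1 + 0)/((2 - 4) - 4))⁴ = (1/(-2 - 4))⁴ = (1/(-6))⁴ = (1*(-⅙))⁴ = (-⅙)⁴ = 1/1296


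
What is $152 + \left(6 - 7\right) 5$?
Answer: $147$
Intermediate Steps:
$152 + \left(6 - 7\right) 5 = 152 - 5 = 147$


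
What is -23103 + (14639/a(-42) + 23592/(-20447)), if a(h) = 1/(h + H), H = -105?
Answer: -44472984684/20447 ≈ -2.1750e+6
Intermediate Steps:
a(h) = 1/(-105 + h) (a(h) = 1/(h - 105) = 1/(-105 + h))
-23103 + (14639/a(-42) + 23592/(-20447)) = -23103 + (14639/(1/(-105 - 42)) + 23592/(-20447)) = -23103 + (14639/(1/(-147)) + 23592*(-1/20447)) = -23103 + (14639/(-1/147) - 23592/20447) = -23103 + (14639*(-147) - 23592/20447) = -23103 + (-2151933 - 23592/20447) = -23103 - 44000597643/20447 = -44472984684/20447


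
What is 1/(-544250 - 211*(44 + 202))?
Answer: -1/596156 ≈ -1.6774e-6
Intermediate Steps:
1/(-544250 - 211*(44 + 202)) = 1/(-544250 - 211*246) = 1/(-544250 - 51906) = 1/(-596156) = -1/596156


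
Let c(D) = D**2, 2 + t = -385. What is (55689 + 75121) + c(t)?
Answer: 280579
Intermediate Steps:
t = -387 (t = -2 - 385 = -387)
(55689 + 75121) + c(t) = (55689 + 75121) + (-387)**2 = 130810 + 149769 = 280579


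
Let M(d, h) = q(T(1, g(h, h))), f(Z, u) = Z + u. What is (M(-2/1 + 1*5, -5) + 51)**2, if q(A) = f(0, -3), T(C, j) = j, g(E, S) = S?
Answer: 2304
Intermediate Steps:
q(A) = -3 (q(A) = 0 - 3 = -3)
M(d, h) = -3
(M(-2/1 + 1*5, -5) + 51)**2 = (-3 + 51)**2 = 48**2 = 2304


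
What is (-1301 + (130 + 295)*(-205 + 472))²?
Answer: 12583006276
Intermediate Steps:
(-1301 + (130 + 295)*(-205 + 472))² = (-1301 + 425*267)² = (-1301 + 113475)² = 112174² = 12583006276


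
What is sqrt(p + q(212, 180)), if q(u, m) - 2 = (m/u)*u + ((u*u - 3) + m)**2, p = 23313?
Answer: 2*sqrt(508982034) ≈ 45121.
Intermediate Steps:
q(u, m) = 2 + m + (-3 + m + u**2)**2 (q(u, m) = 2 + ((m/u)*u + ((u*u - 3) + m)**2) = 2 + (m + ((u**2 - 3) + m)**2) = 2 + (m + ((-3 + u**2) + m)**2) = 2 + (m + (-3 + m + u**2)**2) = 2 + m + (-3 + m + u**2)**2)
sqrt(p + q(212, 180)) = sqrt(23313 + (2 + 180 + (-3 + 180 + 212**2)**2)) = sqrt(23313 + (2 + 180 + (-3 + 180 + 44944)**2)) = sqrt(23313 + (2 + 180 + 45121**2)) = sqrt(23313 + (2 + 180 + 2035904641)) = sqrt(23313 + 2035904823) = sqrt(2035928136) = 2*sqrt(508982034)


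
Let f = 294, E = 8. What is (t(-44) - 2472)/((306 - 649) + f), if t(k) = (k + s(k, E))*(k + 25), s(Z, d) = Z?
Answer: 800/49 ≈ 16.327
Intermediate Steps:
t(k) = 2*k*(25 + k) (t(k) = (k + k)*(k + 25) = (2*k)*(25 + k) = 2*k*(25 + k))
(t(-44) - 2472)/((306 - 649) + f) = (2*(-44)*(25 - 44) - 2472)/((306 - 649) + 294) = (2*(-44)*(-19) - 2472)/(-343 + 294) = (1672 - 2472)/(-49) = -800*(-1/49) = 800/49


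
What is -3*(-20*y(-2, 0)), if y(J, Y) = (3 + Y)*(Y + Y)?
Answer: 0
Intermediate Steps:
y(J, Y) = 2*Y*(3 + Y) (y(J, Y) = (3 + Y)*(2*Y) = 2*Y*(3 + Y))
-3*(-20*y(-2, 0)) = -3*(-40*0*(3 + 0)) = -3*(-40*0*3) = -3*(-20*0) = -0 = -3*0 = 0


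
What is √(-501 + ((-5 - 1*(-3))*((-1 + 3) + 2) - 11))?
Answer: 2*I*√130 ≈ 22.803*I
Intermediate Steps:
√(-501 + ((-5 - 1*(-3))*((-1 + 3) + 2) - 11)) = √(-501 + ((-5 + 3)*(2 + 2) - 11)) = √(-501 + (-2*4 - 11)) = √(-501 + (-8 - 11)) = √(-501 - 19) = √(-520) = 2*I*√130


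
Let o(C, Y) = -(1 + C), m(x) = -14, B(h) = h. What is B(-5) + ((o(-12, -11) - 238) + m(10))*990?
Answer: -238595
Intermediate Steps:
o(C, Y) = -1 - C
B(-5) + ((o(-12, -11) - 238) + m(10))*990 = -5 + (((-1 - 1*(-12)) - 238) - 14)*990 = -5 + (((-1 + 12) - 238) - 14)*990 = -5 + ((11 - 238) - 14)*990 = -5 + (-227 - 14)*990 = -5 - 241*990 = -5 - 238590 = -238595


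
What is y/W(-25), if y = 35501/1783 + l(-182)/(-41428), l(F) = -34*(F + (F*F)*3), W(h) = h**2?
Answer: 1870957902/11541581875 ≈ 0.16211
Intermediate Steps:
l(F) = -102*F**2 - 34*F (l(F) = -34*(F + F**2*3) = -34*(F + 3*F**2) = -102*F**2 - 34*F)
y = 1870957902/18466531 (y = 35501/1783 - 34*(-182)*(1 + 3*(-182))/(-41428) = 35501*(1/1783) - 34*(-182)*(1 - 546)*(-1/41428) = 35501/1783 - 34*(-182)*(-545)*(-1/41428) = 35501/1783 - 3372460*(-1/41428) = 35501/1783 + 843115/10357 = 1870957902/18466531 ≈ 101.32)
y/W(-25) = 1870957902/(18466531*((-25)**2)) = (1870957902/18466531)/625 = (1870957902/18466531)*(1/625) = 1870957902/11541581875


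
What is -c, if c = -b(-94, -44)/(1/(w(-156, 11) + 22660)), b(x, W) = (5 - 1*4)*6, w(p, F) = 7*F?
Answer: 136422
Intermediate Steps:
b(x, W) = 6 (b(x, W) = (5 - 4)*6 = 1*6 = 6)
c = -136422 (c = -6/(1/(7*11 + 22660)) = -6/(1/(77 + 22660)) = -6/(1/22737) = -6/1/22737 = -6*22737 = -1*136422 = -136422)
-c = -1*(-136422) = 136422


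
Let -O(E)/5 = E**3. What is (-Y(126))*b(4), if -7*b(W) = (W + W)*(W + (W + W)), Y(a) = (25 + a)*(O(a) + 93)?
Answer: -144985904352/7 ≈ -2.0712e+10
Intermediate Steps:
O(E) = -5*E**3
Y(a) = (25 + a)*(93 - 5*a**3) (Y(a) = (25 + a)*(-5*a**3 + 93) = (25 + a)*(93 - 5*a**3))
b(W) = -6*W**2/7 (b(W) = -(W + W)*(W + (W + W))/7 = -2*W*(W + 2*W)/7 = -2*W*3*W/7 = -6*W**2/7)
(-Y(126))*b(4) = (-(2325 - 125*126**3 - 5*126**4 + 93*126))*(-6/7*4**2) = (-(2325 - 125*2000376 - 5*252047376 + 11718))*(-6/7*16) = -(2325 - 250047000 - 1260236880 + 11718)*(-96/7) = -1*(-1510269837)*(-96/7) = 1510269837*(-96/7) = -144985904352/7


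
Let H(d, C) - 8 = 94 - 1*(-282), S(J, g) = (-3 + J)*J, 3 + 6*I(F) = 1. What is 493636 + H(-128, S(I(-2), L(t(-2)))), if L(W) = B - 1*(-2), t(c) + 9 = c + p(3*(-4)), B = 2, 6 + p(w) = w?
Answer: 494020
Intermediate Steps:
p(w) = -6 + w
I(F) = -⅓ (I(F) = -½ + (⅙)*1 = -½ + ⅙ = -⅓)
t(c) = -27 + c (t(c) = -9 + (c + (-6 + 3*(-4))) = -9 + (c + (-6 - 12)) = -9 + (c - 18) = -9 + (-18 + c) = -27 + c)
L(W) = 4 (L(W) = 2 - 1*(-2) = 2 + 2 = 4)
S(J, g) = J*(-3 + J)
H(d, C) = 384 (H(d, C) = 8 + (94 - 1*(-282)) = 8 + (94 + 282) = 8 + 376 = 384)
493636 + H(-128, S(I(-2), L(t(-2)))) = 493636 + 384 = 494020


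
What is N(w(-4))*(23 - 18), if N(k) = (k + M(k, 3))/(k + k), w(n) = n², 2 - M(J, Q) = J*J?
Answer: -595/16 ≈ -37.188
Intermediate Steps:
M(J, Q) = 2 - J² (M(J, Q) = 2 - J*J = 2 - J²)
N(k) = (2 + k - k²)/(2*k) (N(k) = (k + (2 - k²))/(k + k) = (2 + k - k²)/((2*k)) = (2 + k - k²)*(1/(2*k)) = (2 + k - k²)/(2*k))
N(w(-4))*(23 - 18) = ((2 + (-4)² - ((-4)²)²)/(2*((-4)²)))*(23 - 18) = ((½)*(2 + 16 - 1*16²)/16)*5 = ((½)*(1/16)*(2 + 16 - 1*256))*5 = ((½)*(1/16)*(2 + 16 - 256))*5 = ((½)*(1/16)*(-238))*5 = -119/16*5 = -595/16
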